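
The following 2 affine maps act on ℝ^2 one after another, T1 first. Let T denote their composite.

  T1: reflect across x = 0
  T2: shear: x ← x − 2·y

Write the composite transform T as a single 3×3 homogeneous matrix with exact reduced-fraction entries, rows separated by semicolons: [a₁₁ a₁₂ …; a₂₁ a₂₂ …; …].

T = [-1 -2 0; 0 1 0; 0 0 1]

T1 = [-1 0 0; 0 1 0; 0 0 1]
T2·T1 = [-1 -2 0; 0 1 0; 0 0 1]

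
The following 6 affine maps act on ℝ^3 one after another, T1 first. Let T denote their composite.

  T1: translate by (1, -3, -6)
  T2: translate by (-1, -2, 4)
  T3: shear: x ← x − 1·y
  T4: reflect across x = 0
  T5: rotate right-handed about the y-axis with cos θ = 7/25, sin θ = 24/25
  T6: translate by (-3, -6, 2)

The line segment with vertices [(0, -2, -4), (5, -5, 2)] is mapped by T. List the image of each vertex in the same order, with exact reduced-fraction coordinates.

image vertices: (-268/25, -13, 176/25), (-36/5, -16, 82/5)

T1 translate by (1, -3, -6): (0, -2, -4) → (1, -5, -10); (5, -5, 2) → (6, -8, -4)
T2 translate by (-1, -2, 4): (1, -5, -10) → (0, -7, -6); (6, -8, -4) → (5, -10, 0)
T3 shear: x ← x − 1·y: (0, -7, -6) → (7, -7, -6); (5, -10, 0) → (15, -10, 0)
T4 reflect across x = 0: (7, -7, -6) → (-7, -7, -6); (15, -10, 0) → (-15, -10, 0)
T5 rotate right-handed about the y-axis with cos θ = 7/25, sin θ = 24/25: (-7, -7, -6) → (-193/25, -7, 126/25); (-15, -10, 0) → (-21/5, -10, 72/5)
T6 translate by (-3, -6, 2): (-193/25, -7, 126/25) → (-268/25, -13, 176/25); (-21/5, -10, 72/5) → (-36/5, -16, 82/5)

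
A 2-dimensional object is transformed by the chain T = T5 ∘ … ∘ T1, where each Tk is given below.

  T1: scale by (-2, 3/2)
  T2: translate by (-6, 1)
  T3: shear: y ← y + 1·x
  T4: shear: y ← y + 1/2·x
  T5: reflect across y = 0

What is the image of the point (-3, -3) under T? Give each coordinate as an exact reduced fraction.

T1 scale by (-2, 3/2): (-3, -3) → (6, -9/2)
T2 translate by (-6, 1): (6, -9/2) → (0, -7/2)
T3 shear: y ← y + 1·x: (0, -7/2) → (0, -7/2)
T4 shear: y ← y + 1/2·x: (0, -7/2) → (0, -7/2)
T5 reflect across y = 0: (0, -7/2) → (0, 7/2)

T(p) = (0, 7/2)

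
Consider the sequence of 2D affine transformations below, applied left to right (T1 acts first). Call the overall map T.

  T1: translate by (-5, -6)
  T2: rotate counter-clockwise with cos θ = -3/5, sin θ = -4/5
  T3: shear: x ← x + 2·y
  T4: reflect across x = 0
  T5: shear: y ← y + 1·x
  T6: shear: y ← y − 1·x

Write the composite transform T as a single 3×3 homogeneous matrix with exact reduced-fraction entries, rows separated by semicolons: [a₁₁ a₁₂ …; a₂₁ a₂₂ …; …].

T1 = [1 0 -5; 0 1 -6; 0 0 1]
T2·T1 = [-3/5 4/5 -9/5; -4/5 -3/5 38/5; 0 0 1]
T3·…·T1 = [-11/5 -2/5 67/5; -4/5 -3/5 38/5; 0 0 1]
T4·…·T1 = [11/5 2/5 -67/5; -4/5 -3/5 38/5; 0 0 1]
T5·…·T1 = [11/5 2/5 -67/5; 7/5 -1/5 -29/5; 0 0 1]
T6·…·T1 = [11/5 2/5 -67/5; -4/5 -3/5 38/5; 0 0 1]

T = [11/5 2/5 -67/5; -4/5 -3/5 38/5; 0 0 1]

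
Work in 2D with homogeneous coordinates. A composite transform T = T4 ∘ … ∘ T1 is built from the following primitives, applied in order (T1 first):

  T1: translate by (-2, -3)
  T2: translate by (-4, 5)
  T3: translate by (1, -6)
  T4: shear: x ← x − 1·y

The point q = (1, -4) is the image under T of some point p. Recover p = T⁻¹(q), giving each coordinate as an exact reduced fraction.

p = (2, 0)

T1 = [1 0 -2; 0 1 -3; 0 0 1]
T2·T1 = [1 0 -6; 0 1 2; 0 0 1]
T3·…·T1 = [1 0 -5; 0 1 -4; 0 0 1]
T4·…·T1 = [1 -1 -1; 0 1 -4; 0 0 1]
det M = 1; M⁻¹ = [1 1 5; 0 1 4; 0 0 1]
M⁻¹ · (1, -4)ᵀ = (2, 0)ᵀ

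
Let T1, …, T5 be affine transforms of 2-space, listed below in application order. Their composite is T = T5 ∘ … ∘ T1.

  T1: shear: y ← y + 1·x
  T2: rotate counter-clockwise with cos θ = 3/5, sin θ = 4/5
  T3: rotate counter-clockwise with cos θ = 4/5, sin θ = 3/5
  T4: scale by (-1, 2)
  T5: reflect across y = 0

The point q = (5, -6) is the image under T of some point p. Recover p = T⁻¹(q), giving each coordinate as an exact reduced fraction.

p = (3, 2)

T1 = [1 0 0; 1 1 0; 0 0 1]
T2·T1 = [-1/5 -4/5 0; 7/5 3/5 0; 0 0 1]
T3·…·T1 = [-1 -1 0; 1 0 0; 0 0 1]
T4·…·T1 = [1 1 0; 2 0 0; 0 0 1]
T5·…·T1 = [1 1 0; -2 0 0; 0 0 1]
det M = 2; M⁻¹ = [0 -1/2 0; 1 1/2 0; 0 0 1]
M⁻¹ · (5, -6)ᵀ = (3, 2)ᵀ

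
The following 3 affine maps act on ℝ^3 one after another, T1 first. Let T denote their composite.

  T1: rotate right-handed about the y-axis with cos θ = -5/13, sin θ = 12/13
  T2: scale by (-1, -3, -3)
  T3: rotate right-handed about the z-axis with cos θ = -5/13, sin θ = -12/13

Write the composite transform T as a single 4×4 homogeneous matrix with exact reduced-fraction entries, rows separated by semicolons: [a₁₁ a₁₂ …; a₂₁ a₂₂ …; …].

T1 = [-5/13 0 12/13 0; 0 1 0 0; -12/13 0 -5/13 0; 0 0 0 1]
T2·T1 = [5/13 0 -12/13 0; 0 -3 0 0; 36/13 0 15/13 0; 0 0 0 1]
T3·…·T1 = [-25/169 -36/13 60/169 0; -60/169 15/13 144/169 0; 36/13 0 15/13 0; 0 0 0 1]

T = [-25/169 -36/13 60/169 0; -60/169 15/13 144/169 0; 36/13 0 15/13 0; 0 0 0 1]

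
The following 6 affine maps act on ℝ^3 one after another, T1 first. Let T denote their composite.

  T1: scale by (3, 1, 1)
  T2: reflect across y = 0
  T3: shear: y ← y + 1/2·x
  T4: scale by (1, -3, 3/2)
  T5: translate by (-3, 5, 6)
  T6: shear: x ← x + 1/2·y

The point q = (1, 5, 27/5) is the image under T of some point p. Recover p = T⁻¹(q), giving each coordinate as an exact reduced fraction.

p = (1/2, 3/4, -2/5)

T1 = [3 0 0 0; 0 1 0 0; 0 0 1 0; 0 0 0 1]
T2·T1 = [3 0 0 0; 0 -1 0 0; 0 0 1 0; 0 0 0 1]
T3·…·T1 = [3 0 0 0; 3/2 -1 0 0; 0 0 1 0; 0 0 0 1]
T4·…·T1 = [3 0 0 0; -9/2 3 0 0; 0 0 3/2 0; 0 0 0 1]
T5·…·T1 = [3 0 0 -3; -9/2 3 0 5; 0 0 3/2 6; 0 0 0 1]
T6·…·T1 = [3/4 3/2 0 -1/2; -9/2 3 0 5; 0 0 3/2 6; 0 0 0 1]
det M = 27/2; M⁻¹ = [1/3 -1/6 0 1; 1/2 1/12 0 -1/6; 0 0 2/3 -4; 0 0 0 1]
M⁻¹ · (1, 5, 27/5)ᵀ = (1/2, 3/4, -2/5)ᵀ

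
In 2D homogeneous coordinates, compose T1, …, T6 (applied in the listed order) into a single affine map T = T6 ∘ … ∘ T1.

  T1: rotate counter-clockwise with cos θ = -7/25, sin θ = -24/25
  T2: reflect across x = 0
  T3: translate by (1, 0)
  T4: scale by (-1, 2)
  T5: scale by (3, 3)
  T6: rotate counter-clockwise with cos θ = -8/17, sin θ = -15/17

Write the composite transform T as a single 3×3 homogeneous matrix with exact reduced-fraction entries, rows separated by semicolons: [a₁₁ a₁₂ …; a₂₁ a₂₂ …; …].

T = [-1992/425 -1206/425 24/17; 1467/425 -744/425 45/17; 0 0 1]

T1 = [-7/25 24/25 0; -24/25 -7/25 0; 0 0 1]
T2·T1 = [7/25 -24/25 0; -24/25 -7/25 0; 0 0 1]
T3·…·T1 = [7/25 -24/25 1; -24/25 -7/25 0; 0 0 1]
T4·…·T1 = [-7/25 24/25 -1; -48/25 -14/25 0; 0 0 1]
T5·…·T1 = [-21/25 72/25 -3; -144/25 -42/25 0; 0 0 1]
T6·…·T1 = [-1992/425 -1206/425 24/17; 1467/425 -744/425 45/17; 0 0 1]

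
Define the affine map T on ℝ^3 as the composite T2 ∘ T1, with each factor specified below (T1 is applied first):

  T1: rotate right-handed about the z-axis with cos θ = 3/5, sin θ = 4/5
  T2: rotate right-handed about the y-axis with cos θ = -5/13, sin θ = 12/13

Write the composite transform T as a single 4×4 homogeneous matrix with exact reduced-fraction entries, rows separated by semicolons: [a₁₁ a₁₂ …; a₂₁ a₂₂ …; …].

T1 = [3/5 -4/5 0 0; 4/5 3/5 0 0; 0 0 1 0; 0 0 0 1]
T2·T1 = [-3/13 4/13 12/13 0; 4/5 3/5 0 0; -36/65 48/65 -5/13 0; 0 0 0 1]

T = [-3/13 4/13 12/13 0; 4/5 3/5 0 0; -36/65 48/65 -5/13 0; 0 0 0 1]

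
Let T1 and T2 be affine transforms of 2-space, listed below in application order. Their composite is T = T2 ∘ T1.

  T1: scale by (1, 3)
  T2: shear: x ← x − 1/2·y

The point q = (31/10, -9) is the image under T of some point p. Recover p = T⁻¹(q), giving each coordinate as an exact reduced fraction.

p = (-7/5, -3)

T1 = [1 0 0; 0 3 0; 0 0 1]
T2·T1 = [1 -3/2 0; 0 3 0; 0 0 1]
det M = 3; M⁻¹ = [1 1/2 0; 0 1/3 0; 0 0 1]
M⁻¹ · (31/10, -9)ᵀ = (-7/5, -3)ᵀ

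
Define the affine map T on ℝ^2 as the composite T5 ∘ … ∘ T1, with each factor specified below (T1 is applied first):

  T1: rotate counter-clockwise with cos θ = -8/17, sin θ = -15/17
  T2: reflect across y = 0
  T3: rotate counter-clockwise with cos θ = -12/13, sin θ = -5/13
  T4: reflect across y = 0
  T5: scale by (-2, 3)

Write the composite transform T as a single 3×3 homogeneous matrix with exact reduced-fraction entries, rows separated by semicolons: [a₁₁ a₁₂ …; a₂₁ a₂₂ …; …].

T1 = [-8/17 15/17 0; -15/17 -8/17 0; 0 0 1]
T2·T1 = [-8/17 15/17 0; 15/17 8/17 0; 0 0 1]
T3·…·T1 = [171/221 -140/221 0; -140/221 -171/221 0; 0 0 1]
T4·…·T1 = [171/221 -140/221 0; 140/221 171/221 0; 0 0 1]
T5·…·T1 = [-342/221 280/221 0; 420/221 513/221 0; 0 0 1]

T = [-342/221 280/221 0; 420/221 513/221 0; 0 0 1]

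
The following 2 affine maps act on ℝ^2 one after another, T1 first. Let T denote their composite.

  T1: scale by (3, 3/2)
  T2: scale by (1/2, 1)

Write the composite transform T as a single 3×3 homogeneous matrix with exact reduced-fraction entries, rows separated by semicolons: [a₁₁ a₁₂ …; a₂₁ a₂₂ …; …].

T1 = [3 0 0; 0 3/2 0; 0 0 1]
T2·T1 = [3/2 0 0; 0 3/2 0; 0 0 1]

T = [3/2 0 0; 0 3/2 0; 0 0 1]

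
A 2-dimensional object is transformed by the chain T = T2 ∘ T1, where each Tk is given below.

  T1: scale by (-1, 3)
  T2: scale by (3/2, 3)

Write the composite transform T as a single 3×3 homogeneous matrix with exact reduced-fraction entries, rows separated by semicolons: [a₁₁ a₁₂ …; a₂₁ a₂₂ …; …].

T1 = [-1 0 0; 0 3 0; 0 0 1]
T2·T1 = [-3/2 0 0; 0 9 0; 0 0 1]

T = [-3/2 0 0; 0 9 0; 0 0 1]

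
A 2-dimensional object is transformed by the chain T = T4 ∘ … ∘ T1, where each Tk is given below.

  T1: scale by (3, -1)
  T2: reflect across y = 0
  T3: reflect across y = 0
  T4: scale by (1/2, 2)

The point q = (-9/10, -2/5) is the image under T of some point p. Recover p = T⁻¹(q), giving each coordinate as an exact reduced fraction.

p = (-3/5, 1/5)

T1 = [3 0 0; 0 -1 0; 0 0 1]
T2·T1 = [3 0 0; 0 1 0; 0 0 1]
T3·…·T1 = [3 0 0; 0 -1 0; 0 0 1]
T4·…·T1 = [3/2 0 0; 0 -2 0; 0 0 1]
det M = -3; M⁻¹ = [2/3 0 0; 0 -1/2 0; 0 0 1]
M⁻¹ · (-9/10, -2/5)ᵀ = (-3/5, 1/5)ᵀ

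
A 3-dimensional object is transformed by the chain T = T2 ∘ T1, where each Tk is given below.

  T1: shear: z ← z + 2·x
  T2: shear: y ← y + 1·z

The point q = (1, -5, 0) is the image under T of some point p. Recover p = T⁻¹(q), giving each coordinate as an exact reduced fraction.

T1 = [1 0 0 0; 0 1 0 0; 2 0 1 0; 0 0 0 1]
T2·T1 = [1 0 0 0; 2 1 1 0; 2 0 1 0; 0 0 0 1]
det M = 1; M⁻¹ = [1 0 0 0; 0 1 -1 0; -2 0 1 0; 0 0 0 1]
M⁻¹ · (1, -5, 0)ᵀ = (1, -5, -2)ᵀ

p = (1, -5, -2)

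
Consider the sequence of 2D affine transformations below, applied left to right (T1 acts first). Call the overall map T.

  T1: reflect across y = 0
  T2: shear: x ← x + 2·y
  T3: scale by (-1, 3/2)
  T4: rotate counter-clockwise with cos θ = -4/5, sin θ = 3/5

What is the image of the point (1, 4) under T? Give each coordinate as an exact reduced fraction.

T1 reflect across y = 0: (1, 4) → (1, -4)
T2 shear: x ← x + 2·y: (1, -4) → (-7, -4)
T3 scale by (-1, 3/2): (-7, -4) → (7, -6)
T4 rotate counter-clockwise with cos θ = -4/5, sin θ = 3/5: (7, -6) → (-2, 9)

T(p) = (-2, 9)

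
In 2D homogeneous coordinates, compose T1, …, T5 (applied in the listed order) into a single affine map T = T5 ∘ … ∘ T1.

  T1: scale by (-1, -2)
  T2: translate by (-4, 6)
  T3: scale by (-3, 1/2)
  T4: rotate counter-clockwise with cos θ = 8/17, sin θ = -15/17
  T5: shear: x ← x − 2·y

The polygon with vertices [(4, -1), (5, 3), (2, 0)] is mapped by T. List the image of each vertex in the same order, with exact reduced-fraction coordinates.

T1 scale by (-1, -2): (4, -1) → (-4, 2); (5, 3) → (-5, -6); (2, 0) → (-2, 0)
T2 translate by (-4, 6): (-4, 2) → (-8, 8); (-5, -6) → (-9, 0); (-2, 0) → (-6, 6)
T3 scale by (-3, 1/2): (-8, 8) → (24, 4); (-9, 0) → (27, 0); (-6, 6) → (18, 3)
T4 rotate counter-clockwise with cos θ = 8/17, sin θ = -15/17: (24, 4) → (252/17, -328/17); (27, 0) → (216/17, -405/17); (18, 3) → (189/17, -246/17)
T5 shear: x ← x − 2·y: (252/17, -328/17) → (908/17, -328/17); (216/17, -405/17) → (1026/17, -405/17); (189/17, -246/17) → (681/17, -246/17)

image vertices: (908/17, -328/17), (1026/17, -405/17), (681/17, -246/17)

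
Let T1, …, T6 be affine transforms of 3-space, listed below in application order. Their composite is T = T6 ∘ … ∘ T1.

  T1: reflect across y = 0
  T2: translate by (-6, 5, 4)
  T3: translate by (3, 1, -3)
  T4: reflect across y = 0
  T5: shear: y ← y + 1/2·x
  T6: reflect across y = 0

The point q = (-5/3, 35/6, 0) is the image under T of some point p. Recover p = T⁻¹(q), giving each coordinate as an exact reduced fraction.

T1 = [1 0 0 0; 0 -1 0 0; 0 0 1 0; 0 0 0 1]
T2·T1 = [1 0 0 -6; 0 -1 0 5; 0 0 1 4; 0 0 0 1]
T3·…·T1 = [1 0 0 -3; 0 -1 0 6; 0 0 1 1; 0 0 0 1]
T4·…·T1 = [1 0 0 -3; 0 1 0 -6; 0 0 1 1; 0 0 0 1]
T5·…·T1 = [1 0 0 -3; 1/2 1 0 -15/2; 0 0 1 1; 0 0 0 1]
T6·…·T1 = [1 0 0 -3; -1/2 -1 0 15/2; 0 0 1 1; 0 0 0 1]
det M = -1; M⁻¹ = [1 0 0 3; -1/2 -1 0 6; 0 0 1 -1; 0 0 0 1]
M⁻¹ · (-5/3, 35/6, 0)ᵀ = (4/3, 1, -1)ᵀ

p = (4/3, 1, -1)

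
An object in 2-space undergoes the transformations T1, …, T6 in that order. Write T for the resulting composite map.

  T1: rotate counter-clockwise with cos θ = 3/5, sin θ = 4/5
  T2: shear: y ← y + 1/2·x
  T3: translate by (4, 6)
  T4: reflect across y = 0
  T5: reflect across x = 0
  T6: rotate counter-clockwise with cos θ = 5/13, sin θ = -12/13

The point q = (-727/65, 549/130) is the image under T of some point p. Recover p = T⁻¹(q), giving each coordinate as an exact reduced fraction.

T1 = [3/5 -4/5 0; 4/5 3/5 0; 0 0 1]
T2·T1 = [3/5 -4/5 0; 11/10 1/5 0; 0 0 1]
T3·…·T1 = [3/5 -4/5 4; 11/10 1/5 6; 0 0 1]
T4·…·T1 = [3/5 -4/5 4; -11/10 -1/5 -6; 0 0 1]
T5·…·T1 = [-3/5 4/5 -4; -11/10 -1/5 -6; 0 0 1]
T6·…·T1 = [-81/65 8/65 -92/13; 17/130 -53/65 18/13; 0 0 1]
det M = 1; M⁻¹ = [-53/65 -8/65 -28/5; -17/130 -81/65 4/5; 0 0 1]
M⁻¹ · (-727/65, 549/130)ᵀ = (3, -3)ᵀ

p = (3, -3)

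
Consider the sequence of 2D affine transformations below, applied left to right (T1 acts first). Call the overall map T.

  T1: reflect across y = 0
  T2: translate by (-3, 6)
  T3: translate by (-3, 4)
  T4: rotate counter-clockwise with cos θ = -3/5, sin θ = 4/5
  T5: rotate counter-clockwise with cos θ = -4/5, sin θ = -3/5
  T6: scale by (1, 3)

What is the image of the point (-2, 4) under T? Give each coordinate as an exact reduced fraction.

T(p) = (-6, 24)

T1 reflect across y = 0: (-2, 4) → (-2, -4)
T2 translate by (-3, 6): (-2, -4) → (-5, 2)
T3 translate by (-3, 4): (-5, 2) → (-8, 6)
T4 rotate counter-clockwise with cos θ = -3/5, sin θ = 4/5: (-8, 6) → (0, -10)
T5 rotate counter-clockwise with cos θ = -4/5, sin θ = -3/5: (0, -10) → (-6, 8)
T6 scale by (1, 3): (-6, 8) → (-6, 24)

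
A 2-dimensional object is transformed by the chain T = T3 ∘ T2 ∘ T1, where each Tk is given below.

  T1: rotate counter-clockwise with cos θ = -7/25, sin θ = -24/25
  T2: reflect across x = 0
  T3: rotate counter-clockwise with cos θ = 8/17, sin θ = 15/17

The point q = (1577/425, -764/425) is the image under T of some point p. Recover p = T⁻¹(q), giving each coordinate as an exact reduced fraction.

p = (4, 1)

T1 = [-7/25 24/25 0; -24/25 -7/25 0; 0 0 1]
T2·T1 = [7/25 -24/25 0; -24/25 -7/25 0; 0 0 1]
T3·…·T1 = [416/425 -87/425 0; -87/425 -416/425 0; 0 0 1]
det M = -1; M⁻¹ = [416/425 -87/425 0; -87/425 -416/425 0; 0 0 1]
M⁻¹ · (1577/425, -764/425)ᵀ = (4, 1)ᵀ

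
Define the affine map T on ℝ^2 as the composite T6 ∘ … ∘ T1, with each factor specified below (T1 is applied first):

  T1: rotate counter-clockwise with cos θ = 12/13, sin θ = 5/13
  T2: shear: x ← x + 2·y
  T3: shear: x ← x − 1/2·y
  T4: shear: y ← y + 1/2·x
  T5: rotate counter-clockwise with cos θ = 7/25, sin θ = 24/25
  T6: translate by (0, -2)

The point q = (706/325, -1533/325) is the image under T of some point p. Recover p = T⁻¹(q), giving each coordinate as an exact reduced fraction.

T1 = [12/13 -5/13 0; 5/13 12/13 0; 0 0 1]
T2·T1 = [22/13 19/13 0; 5/13 12/13 0; 0 0 1]
T3·…·T1 = [3/2 1 0; 5/13 12/13 0; 0 0 1]
T4·…·T1 = [3/2 1 0; 59/52 37/26 0; 0 0 1]
T5·…·T1 = [-87/130 -353/325 0; 457/260 883/650 0; 0 0 1]
T6·…·T1 = [-87/130 -353/325 0; 457/260 883/650 -2; 0 0 1]
det M = 1; M⁻¹ = [883/650 353/325 706/325; -457/260 -87/130 -87/65; 0 0 1]
M⁻¹ · (706/325, -1533/325)ᵀ = (0, -2)ᵀ

p = (0, -2)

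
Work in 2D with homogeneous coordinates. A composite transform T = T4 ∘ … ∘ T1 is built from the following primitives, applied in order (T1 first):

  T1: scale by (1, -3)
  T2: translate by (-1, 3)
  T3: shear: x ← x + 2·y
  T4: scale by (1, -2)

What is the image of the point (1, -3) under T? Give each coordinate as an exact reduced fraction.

T(p) = (24, -24)

T1 scale by (1, -3): (1, -3) → (1, 9)
T2 translate by (-1, 3): (1, 9) → (0, 12)
T3 shear: x ← x + 2·y: (0, 12) → (24, 12)
T4 scale by (1, -2): (24, 12) → (24, -24)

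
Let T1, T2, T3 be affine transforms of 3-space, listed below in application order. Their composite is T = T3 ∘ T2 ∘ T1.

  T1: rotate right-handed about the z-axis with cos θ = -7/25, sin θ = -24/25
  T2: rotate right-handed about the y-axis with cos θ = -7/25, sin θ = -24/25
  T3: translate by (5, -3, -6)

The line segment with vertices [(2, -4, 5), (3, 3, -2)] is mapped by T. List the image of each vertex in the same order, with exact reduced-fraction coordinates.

image vertices: (179/125, -19/5, -1453/125), (3968/625, -168/25, -2176/625)

T1 rotate right-handed about the z-axis with cos θ = -7/25, sin θ = -24/25: (2, -4, 5) → (-22/5, -4/5, 5); (3, 3, -2) → (51/25, -93/25, -2)
T2 rotate right-handed about the y-axis with cos θ = -7/25, sin θ = -24/25: (-22/5, -4/5, 5) → (-446/125, -4/5, -703/125); (51/25, -93/25, -2) → (843/625, -93/25, 1574/625)
T3 translate by (5, -3, -6): (-446/125, -4/5, -703/125) → (179/125, -19/5, -1453/125); (843/625, -93/25, 1574/625) → (3968/625, -168/25, -2176/625)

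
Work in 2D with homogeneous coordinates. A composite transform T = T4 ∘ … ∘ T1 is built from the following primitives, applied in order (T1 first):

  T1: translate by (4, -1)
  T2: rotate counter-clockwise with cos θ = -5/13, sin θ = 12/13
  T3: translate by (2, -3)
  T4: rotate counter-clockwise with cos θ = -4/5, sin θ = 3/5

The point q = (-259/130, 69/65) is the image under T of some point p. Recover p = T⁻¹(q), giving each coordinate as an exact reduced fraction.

T1 = [1 0 4; 0 1 -1; 0 0 1]
T2·T1 = [-5/13 -12/13 -8/13; 12/13 -5/13 53/13; 0 0 1]
T3·…·T1 = [-5/13 -12/13 18/13; 12/13 -5/13 14/13; 0 0 1]
T4·…·T1 = [-16/65 63/65 -114/65; -63/65 -16/65 -2/65; 0 0 1]
det M = 1; M⁻¹ = [-16/65 -63/65 -6/13; 63/65 -16/65 22/13; 0 0 1]
M⁻¹ · (-259/130, 69/65)ᵀ = (-1, -1/2)ᵀ

p = (-1, -1/2)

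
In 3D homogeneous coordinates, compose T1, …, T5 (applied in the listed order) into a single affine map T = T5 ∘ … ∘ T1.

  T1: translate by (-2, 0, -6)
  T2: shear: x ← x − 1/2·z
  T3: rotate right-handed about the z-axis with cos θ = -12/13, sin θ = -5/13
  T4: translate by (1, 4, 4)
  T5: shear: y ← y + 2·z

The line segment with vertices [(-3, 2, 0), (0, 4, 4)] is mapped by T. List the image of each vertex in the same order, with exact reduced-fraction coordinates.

T1 translate by (-2, 0, -6): (-3, 2, 0) → (-5, 2, -6); (0, 4, 4) → (-2, 4, -2)
T2 shear: x ← x − 1/2·z: (-5, 2, -6) → (-2, 2, -6); (-2, 4, -2) → (-1, 4, -2)
T3 rotate right-handed about the z-axis with cos θ = -12/13, sin θ = -5/13: (-2, 2, -6) → (34/13, -14/13, -6); (-1, 4, -2) → (32/13, -43/13, -2)
T4 translate by (1, 4, 4): (34/13, -14/13, -6) → (47/13, 38/13, -2); (32/13, -43/13, -2) → (45/13, 9/13, 2)
T5 shear: y ← y + 2·z: (47/13, 38/13, -2) → (47/13, -14/13, -2); (45/13, 9/13, 2) → (45/13, 61/13, 2)

image vertices: (47/13, -14/13, -2), (45/13, 61/13, 2)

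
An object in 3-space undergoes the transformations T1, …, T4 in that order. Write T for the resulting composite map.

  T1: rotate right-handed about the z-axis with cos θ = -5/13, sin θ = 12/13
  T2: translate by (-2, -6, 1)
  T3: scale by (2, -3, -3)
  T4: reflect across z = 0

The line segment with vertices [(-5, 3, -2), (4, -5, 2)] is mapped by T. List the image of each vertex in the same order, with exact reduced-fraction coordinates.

T1 rotate right-handed about the z-axis with cos θ = -5/13, sin θ = 12/13: (-5, 3, -2) → (-11/13, -75/13, -2); (4, -5, 2) → (40/13, 73/13, 2)
T2 translate by (-2, -6, 1): (-11/13, -75/13, -2) → (-37/13, -153/13, -1); (40/13, 73/13, 2) → (14/13, -5/13, 3)
T3 scale by (2, -3, -3): (-37/13, -153/13, -1) → (-74/13, 459/13, 3); (14/13, -5/13, 3) → (28/13, 15/13, -9)
T4 reflect across z = 0: (-74/13, 459/13, 3) → (-74/13, 459/13, -3); (28/13, 15/13, -9) → (28/13, 15/13, 9)

image vertices: (-74/13, 459/13, -3), (28/13, 15/13, 9)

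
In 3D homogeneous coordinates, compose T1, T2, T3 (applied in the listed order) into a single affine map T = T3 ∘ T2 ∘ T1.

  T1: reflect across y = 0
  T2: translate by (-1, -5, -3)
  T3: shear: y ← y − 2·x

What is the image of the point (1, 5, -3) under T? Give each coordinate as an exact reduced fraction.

T1 reflect across y = 0: (1, 5, -3) → (1, -5, -3)
T2 translate by (-1, -5, -3): (1, -5, -3) → (0, -10, -6)
T3 shear: y ← y − 2·x: (0, -10, -6) → (0, -10, -6)

T(p) = (0, -10, -6)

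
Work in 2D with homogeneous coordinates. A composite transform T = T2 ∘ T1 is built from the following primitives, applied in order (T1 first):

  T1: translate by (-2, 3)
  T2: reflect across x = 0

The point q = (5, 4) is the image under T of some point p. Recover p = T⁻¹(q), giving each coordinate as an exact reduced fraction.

p = (-3, 1)

T1 = [1 0 -2; 0 1 3; 0 0 1]
T2·T1 = [-1 0 2; 0 1 3; 0 0 1]
det M = -1; M⁻¹ = [-1 0 2; 0 1 -3; 0 0 1]
M⁻¹ · (5, 4)ᵀ = (-3, 1)ᵀ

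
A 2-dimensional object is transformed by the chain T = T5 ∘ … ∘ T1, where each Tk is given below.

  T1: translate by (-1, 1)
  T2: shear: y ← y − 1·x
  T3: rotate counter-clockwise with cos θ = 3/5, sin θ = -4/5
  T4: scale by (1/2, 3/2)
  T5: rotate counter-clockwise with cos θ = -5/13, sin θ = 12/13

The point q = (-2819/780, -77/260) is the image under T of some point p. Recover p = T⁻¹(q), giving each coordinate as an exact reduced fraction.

T1 = [1 0 -1; 0 1 1; 0 0 1]
T2·T1 = [1 0 -1; -1 1 2; 0 0 1]
T3·…·T1 = [-1/5 4/5 1; -7/5 3/5 2; 0 0 1]
T4·…·T1 = [-1/10 2/5 1/2; -21/10 9/10 3; 0 0 1]
T5·…·T1 = [257/130 -64/65 -77/26; 93/130 3/130 -9/13; 0 0 1]
det M = 3/4; M⁻¹ = [2/65 256/195 1; -62/65 514/195 -1; 0 0 1]
M⁻¹ · (-2819/780, -77/260)ᵀ = (1/2, 5/3)ᵀ

p = (1/2, 5/3)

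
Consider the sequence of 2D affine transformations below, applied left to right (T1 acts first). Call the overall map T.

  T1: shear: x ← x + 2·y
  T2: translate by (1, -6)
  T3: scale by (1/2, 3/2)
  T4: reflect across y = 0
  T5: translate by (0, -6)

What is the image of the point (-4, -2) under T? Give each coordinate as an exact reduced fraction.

T(p) = (-7/2, 6)

T1 shear: x ← x + 2·y: (-4, -2) → (-8, -2)
T2 translate by (1, -6): (-8, -2) → (-7, -8)
T3 scale by (1/2, 3/2): (-7, -8) → (-7/2, -12)
T4 reflect across y = 0: (-7/2, -12) → (-7/2, 12)
T5 translate by (0, -6): (-7/2, 12) → (-7/2, 6)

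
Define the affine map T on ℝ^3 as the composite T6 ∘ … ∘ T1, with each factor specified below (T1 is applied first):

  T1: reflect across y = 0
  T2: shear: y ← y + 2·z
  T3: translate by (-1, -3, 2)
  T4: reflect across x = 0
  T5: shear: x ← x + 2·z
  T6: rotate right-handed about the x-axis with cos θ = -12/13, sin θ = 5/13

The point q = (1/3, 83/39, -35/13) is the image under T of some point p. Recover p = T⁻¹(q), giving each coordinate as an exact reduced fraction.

p = (4, -2/3, -1/3)

T1 = [1 0 0 0; 0 -1 0 0; 0 0 1 0; 0 0 0 1]
T2·T1 = [1 0 0 0; 0 -1 2 0; 0 0 1 0; 0 0 0 1]
T3·…·T1 = [1 0 0 -1; 0 -1 2 -3; 0 0 1 2; 0 0 0 1]
T4·…·T1 = [-1 0 0 1; 0 -1 2 -3; 0 0 1 2; 0 0 0 1]
T5·…·T1 = [-1 0 2 5; 0 -1 2 -3; 0 0 1 2; 0 0 0 1]
T6·…·T1 = [-1 0 2 5; 0 12/13 -29/13 2; 0 -5/13 -2/13 -3; 0 0 0 1]
det M = 1; M⁻¹ = [-1 -10/13 -24/13 1; 0 2/13 -29/13 -7; 0 -5/13 -12/13 -2; 0 0 0 1]
M⁻¹ · (1/3, 83/39, -35/13)ᵀ = (4, -2/3, -1/3)ᵀ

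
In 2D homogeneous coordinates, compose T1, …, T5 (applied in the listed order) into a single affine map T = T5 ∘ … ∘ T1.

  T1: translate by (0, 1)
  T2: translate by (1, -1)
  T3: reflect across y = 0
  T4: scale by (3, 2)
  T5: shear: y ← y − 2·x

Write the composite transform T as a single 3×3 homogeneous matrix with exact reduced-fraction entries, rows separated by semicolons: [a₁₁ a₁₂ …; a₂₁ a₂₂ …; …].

T1 = [1 0 0; 0 1 1; 0 0 1]
T2·T1 = [1 0 1; 0 1 0; 0 0 1]
T3·…·T1 = [1 0 1; 0 -1 0; 0 0 1]
T4·…·T1 = [3 0 3; 0 -2 0; 0 0 1]
T5·…·T1 = [3 0 3; -6 -2 -6; 0 0 1]

T = [3 0 3; -6 -2 -6; 0 0 1]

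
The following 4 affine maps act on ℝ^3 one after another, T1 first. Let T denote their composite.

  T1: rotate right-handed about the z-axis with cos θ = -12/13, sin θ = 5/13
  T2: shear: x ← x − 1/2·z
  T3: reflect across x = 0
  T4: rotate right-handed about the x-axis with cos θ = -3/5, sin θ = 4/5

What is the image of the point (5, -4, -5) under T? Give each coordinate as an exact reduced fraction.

T(p) = (15/26, 41/65, 487/65)

T1 rotate right-handed about the z-axis with cos θ = -12/13, sin θ = 5/13: (5, -4, -5) → (-40/13, 73/13, -5)
T2 shear: x ← x − 1/2·z: (-40/13, 73/13, -5) → (-15/26, 73/13, -5)
T3 reflect across x = 0: (-15/26, 73/13, -5) → (15/26, 73/13, -5)
T4 rotate right-handed about the x-axis with cos θ = -3/5, sin θ = 4/5: (15/26, 73/13, -5) → (15/26, 41/65, 487/65)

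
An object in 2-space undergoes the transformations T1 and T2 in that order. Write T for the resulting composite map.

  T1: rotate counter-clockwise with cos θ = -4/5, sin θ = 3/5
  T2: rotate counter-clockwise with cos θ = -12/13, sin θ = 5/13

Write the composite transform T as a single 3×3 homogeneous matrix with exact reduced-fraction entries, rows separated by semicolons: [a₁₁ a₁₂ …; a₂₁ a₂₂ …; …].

T1 = [-4/5 -3/5 0; 3/5 -4/5 0; 0 0 1]
T2·T1 = [33/65 56/65 0; -56/65 33/65 0; 0 0 1]

T = [33/65 56/65 0; -56/65 33/65 0; 0 0 1]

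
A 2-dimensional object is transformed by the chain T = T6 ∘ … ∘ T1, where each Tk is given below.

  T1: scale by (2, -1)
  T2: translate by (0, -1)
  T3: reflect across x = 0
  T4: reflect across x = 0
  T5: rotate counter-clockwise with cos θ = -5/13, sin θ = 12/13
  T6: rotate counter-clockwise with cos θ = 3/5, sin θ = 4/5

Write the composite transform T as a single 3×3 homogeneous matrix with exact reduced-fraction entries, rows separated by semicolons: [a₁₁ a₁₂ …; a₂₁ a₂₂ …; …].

T = [-126/65 16/65 16/65; 32/65 63/65 63/65; 0 0 1]

T1 = [2 0 0; 0 -1 0; 0 0 1]
T2·T1 = [2 0 0; 0 -1 -1; 0 0 1]
T3·…·T1 = [-2 0 0; 0 -1 -1; 0 0 1]
T4·…·T1 = [2 0 0; 0 -1 -1; 0 0 1]
T5·…·T1 = [-10/13 12/13 12/13; 24/13 5/13 5/13; 0 0 1]
T6·…·T1 = [-126/65 16/65 16/65; 32/65 63/65 63/65; 0 0 1]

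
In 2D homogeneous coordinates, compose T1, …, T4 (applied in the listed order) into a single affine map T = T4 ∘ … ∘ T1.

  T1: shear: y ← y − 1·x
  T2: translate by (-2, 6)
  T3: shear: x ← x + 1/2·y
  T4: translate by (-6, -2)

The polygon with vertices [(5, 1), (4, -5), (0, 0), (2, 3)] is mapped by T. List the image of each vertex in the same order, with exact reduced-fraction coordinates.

T1 shear: y ← y − 1·x: (5, 1) → (5, -4); (4, -5) → (4, -9); (0, 0) → (0, 0); (2, 3) → (2, 1)
T2 translate by (-2, 6): (5, -4) → (3, 2); (4, -9) → (2, -3); (0, 0) → (-2, 6); (2, 1) → (0, 7)
T3 shear: x ← x + 1/2·y: (3, 2) → (4, 2); (2, -3) → (1/2, -3); (-2, 6) → (1, 6); (0, 7) → (7/2, 7)
T4 translate by (-6, -2): (4, 2) → (-2, 0); (1/2, -3) → (-11/2, -5); (1, 6) → (-5, 4); (7/2, 7) → (-5/2, 5)

image vertices: (-2, 0), (-11/2, -5), (-5, 4), (-5/2, 5)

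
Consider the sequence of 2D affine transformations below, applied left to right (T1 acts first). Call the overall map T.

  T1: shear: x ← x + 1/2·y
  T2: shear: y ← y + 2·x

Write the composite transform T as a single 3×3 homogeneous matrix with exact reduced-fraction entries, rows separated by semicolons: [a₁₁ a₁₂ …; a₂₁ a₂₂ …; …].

T = [1 1/2 0; 2 2 0; 0 0 1]

T1 = [1 1/2 0; 0 1 0; 0 0 1]
T2·T1 = [1 1/2 0; 2 2 0; 0 0 1]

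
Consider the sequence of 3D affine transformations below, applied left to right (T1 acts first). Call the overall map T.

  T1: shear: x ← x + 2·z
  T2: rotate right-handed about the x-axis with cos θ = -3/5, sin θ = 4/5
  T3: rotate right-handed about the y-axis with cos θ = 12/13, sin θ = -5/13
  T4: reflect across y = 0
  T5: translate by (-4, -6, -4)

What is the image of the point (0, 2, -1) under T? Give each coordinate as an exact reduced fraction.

T(p) = (-87/13, -28/5, -178/65)

T1 shear: x ← x + 2·z: (0, 2, -1) → (-2, 2, -1)
T2 rotate right-handed about the x-axis with cos θ = -3/5, sin θ = 4/5: (-2, 2, -1) → (-2, -2/5, 11/5)
T3 rotate right-handed about the y-axis with cos θ = 12/13, sin θ = -5/13: (-2, -2/5, 11/5) → (-35/13, -2/5, 82/65)
T4 reflect across y = 0: (-35/13, -2/5, 82/65) → (-35/13, 2/5, 82/65)
T5 translate by (-4, -6, -4): (-35/13, 2/5, 82/65) → (-87/13, -28/5, -178/65)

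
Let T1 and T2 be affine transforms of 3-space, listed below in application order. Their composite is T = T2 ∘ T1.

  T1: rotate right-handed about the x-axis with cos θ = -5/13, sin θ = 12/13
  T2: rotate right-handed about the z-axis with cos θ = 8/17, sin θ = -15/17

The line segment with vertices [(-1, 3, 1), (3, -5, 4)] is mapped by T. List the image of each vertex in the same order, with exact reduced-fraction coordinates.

T1 rotate right-handed about the x-axis with cos θ = -5/13, sin θ = 12/13: (-1, 3, 1) → (-1, -27/13, 31/13); (3, -5, 4) → (3, -23/13, -80/13)
T2 rotate right-handed about the z-axis with cos θ = 8/17, sin θ = -15/17: (-1, -27/13, 31/13) → (-509/221, -21/221, 31/13); (3, -23/13, -80/13) → (-33/221, -769/221, -80/13)

image vertices: (-509/221, -21/221, 31/13), (-33/221, -769/221, -80/13)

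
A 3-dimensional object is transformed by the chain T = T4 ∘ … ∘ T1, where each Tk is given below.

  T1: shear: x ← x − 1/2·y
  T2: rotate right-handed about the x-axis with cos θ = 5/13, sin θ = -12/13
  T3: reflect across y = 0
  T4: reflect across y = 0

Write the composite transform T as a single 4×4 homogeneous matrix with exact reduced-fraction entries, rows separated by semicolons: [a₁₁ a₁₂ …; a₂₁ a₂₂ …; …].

T = [1 -1/2 0 0; 0 5/13 12/13 0; 0 -12/13 5/13 0; 0 0 0 1]

T1 = [1 -1/2 0 0; 0 1 0 0; 0 0 1 0; 0 0 0 1]
T2·T1 = [1 -1/2 0 0; 0 5/13 12/13 0; 0 -12/13 5/13 0; 0 0 0 1]
T3·…·T1 = [1 -1/2 0 0; 0 -5/13 -12/13 0; 0 -12/13 5/13 0; 0 0 0 1]
T4·…·T1 = [1 -1/2 0 0; 0 5/13 12/13 0; 0 -12/13 5/13 0; 0 0 0 1]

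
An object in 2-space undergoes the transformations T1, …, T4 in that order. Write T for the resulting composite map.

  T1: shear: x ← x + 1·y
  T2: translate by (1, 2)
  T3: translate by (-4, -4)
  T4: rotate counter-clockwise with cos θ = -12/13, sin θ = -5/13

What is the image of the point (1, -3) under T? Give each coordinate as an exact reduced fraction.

T(p) = (35/13, 85/13)

T1 shear: x ← x + 1·y: (1, -3) → (-2, -3)
T2 translate by (1, 2): (-2, -3) → (-1, -1)
T3 translate by (-4, -4): (-1, -1) → (-5, -5)
T4 rotate counter-clockwise with cos θ = -12/13, sin θ = -5/13: (-5, -5) → (35/13, 85/13)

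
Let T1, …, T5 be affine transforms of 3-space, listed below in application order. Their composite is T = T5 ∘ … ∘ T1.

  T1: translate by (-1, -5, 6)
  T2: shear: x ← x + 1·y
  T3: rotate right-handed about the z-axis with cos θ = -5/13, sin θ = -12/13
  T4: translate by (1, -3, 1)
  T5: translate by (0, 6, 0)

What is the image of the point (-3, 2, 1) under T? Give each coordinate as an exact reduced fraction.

T1 translate by (-1, -5, 6): (-3, 2, 1) → (-4, -3, 7)
T2 shear: x ← x + 1·y: (-4, -3, 7) → (-7, -3, 7)
T3 rotate right-handed about the z-axis with cos θ = -5/13, sin θ = -12/13: (-7, -3, 7) → (-1/13, 99/13, 7)
T4 translate by (1, -3, 1): (-1/13, 99/13, 7) → (12/13, 60/13, 8)
T5 translate by (0, 6, 0): (12/13, 60/13, 8) → (12/13, 138/13, 8)

T(p) = (12/13, 138/13, 8)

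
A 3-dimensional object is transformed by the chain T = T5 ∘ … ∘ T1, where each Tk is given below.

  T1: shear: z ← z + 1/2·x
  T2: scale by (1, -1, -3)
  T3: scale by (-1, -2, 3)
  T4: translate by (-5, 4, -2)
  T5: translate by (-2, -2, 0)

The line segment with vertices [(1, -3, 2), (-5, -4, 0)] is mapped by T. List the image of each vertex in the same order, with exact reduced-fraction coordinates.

T1 shear: z ← z + 1/2·x: (1, -3, 2) → (1, -3, 5/2); (-5, -4, 0) → (-5, -4, -5/2)
T2 scale by (1, -1, -3): (1, -3, 5/2) → (1, 3, -15/2); (-5, -4, -5/2) → (-5, 4, 15/2)
T3 scale by (-1, -2, 3): (1, 3, -15/2) → (-1, -6, -45/2); (-5, 4, 15/2) → (5, -8, 45/2)
T4 translate by (-5, 4, -2): (-1, -6, -45/2) → (-6, -2, -49/2); (5, -8, 45/2) → (0, -4, 41/2)
T5 translate by (-2, -2, 0): (-6, -2, -49/2) → (-8, -4, -49/2); (0, -4, 41/2) → (-2, -6, 41/2)

image vertices: (-8, -4, -49/2), (-2, -6, 41/2)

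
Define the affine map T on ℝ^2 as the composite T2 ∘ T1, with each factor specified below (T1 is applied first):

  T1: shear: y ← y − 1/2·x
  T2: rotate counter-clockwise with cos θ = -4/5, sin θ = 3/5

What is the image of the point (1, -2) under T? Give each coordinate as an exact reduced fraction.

T(p) = (7/10, 13/5)

T1 shear: y ← y − 1/2·x: (1, -2) → (1, -5/2)
T2 rotate counter-clockwise with cos θ = -4/5, sin θ = 3/5: (1, -5/2) → (7/10, 13/5)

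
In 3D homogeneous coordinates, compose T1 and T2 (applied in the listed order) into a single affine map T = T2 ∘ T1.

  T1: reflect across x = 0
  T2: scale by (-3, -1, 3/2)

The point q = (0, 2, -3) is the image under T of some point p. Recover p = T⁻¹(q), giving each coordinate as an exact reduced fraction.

T1 = [-1 0 0 0; 0 1 0 0; 0 0 1 0; 0 0 0 1]
T2·T1 = [3 0 0 0; 0 -1 0 0; 0 0 3/2 0; 0 0 0 1]
det M = -9/2; M⁻¹ = [1/3 0 0 0; 0 -1 0 0; 0 0 2/3 0; 0 0 0 1]
M⁻¹ · (0, 2, -3)ᵀ = (0, -2, -2)ᵀ

p = (0, -2, -2)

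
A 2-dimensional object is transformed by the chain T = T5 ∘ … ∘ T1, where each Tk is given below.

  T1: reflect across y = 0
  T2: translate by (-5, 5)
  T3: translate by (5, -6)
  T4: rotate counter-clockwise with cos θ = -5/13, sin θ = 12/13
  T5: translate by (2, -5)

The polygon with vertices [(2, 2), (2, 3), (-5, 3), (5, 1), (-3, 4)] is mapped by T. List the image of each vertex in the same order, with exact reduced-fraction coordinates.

image vertices: (4, -2), (64/13, -21/13), (99/13, -105/13), (25/13, 5/13), (101/13, -76/13)

T1 reflect across y = 0: (2, 2) → (2, -2); (2, 3) → (2, -3); (-5, 3) → (-5, -3); (5, 1) → (5, -1); (-3, 4) → (-3, -4)
T2 translate by (-5, 5): (2, -2) → (-3, 3); (2, -3) → (-3, 2); (-5, -3) → (-10, 2); (5, -1) → (0, 4); (-3, -4) → (-8, 1)
T3 translate by (5, -6): (-3, 3) → (2, -3); (-3, 2) → (2, -4); (-10, 2) → (-5, -4); (0, 4) → (5, -2); (-8, 1) → (-3, -5)
T4 rotate counter-clockwise with cos θ = -5/13, sin θ = 12/13: (2, -3) → (2, 3); (2, -4) → (38/13, 44/13); (-5, -4) → (73/13, -40/13); (5, -2) → (-1/13, 70/13); (-3, -5) → (75/13, -11/13)
T5 translate by (2, -5): (2, 3) → (4, -2); (38/13, 44/13) → (64/13, -21/13); (73/13, -40/13) → (99/13, -105/13); (-1/13, 70/13) → (25/13, 5/13); (75/13, -11/13) → (101/13, -76/13)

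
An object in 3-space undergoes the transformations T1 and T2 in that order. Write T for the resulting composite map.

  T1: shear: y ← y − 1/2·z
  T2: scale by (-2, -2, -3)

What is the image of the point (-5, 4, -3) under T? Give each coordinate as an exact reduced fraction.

T(p) = (10, -11, 9)

T1 shear: y ← y − 1/2·z: (-5, 4, -3) → (-5, 11/2, -3)
T2 scale by (-2, -2, -3): (-5, 11/2, -3) → (10, -11, 9)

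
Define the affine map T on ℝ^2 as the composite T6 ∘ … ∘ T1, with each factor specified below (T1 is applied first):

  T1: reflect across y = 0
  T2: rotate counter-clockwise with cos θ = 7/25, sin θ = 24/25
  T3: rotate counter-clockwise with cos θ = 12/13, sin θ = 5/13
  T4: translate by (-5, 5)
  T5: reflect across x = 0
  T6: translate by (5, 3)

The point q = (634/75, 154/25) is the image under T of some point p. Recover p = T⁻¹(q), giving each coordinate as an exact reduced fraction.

p = (-2, 4/3)

T1 = [1 0 0; 0 -1 0; 0 0 1]
T2·T1 = [7/25 24/25 0; 24/25 -7/25 0; 0 0 1]
T3·…·T1 = [-36/325 323/325 0; 323/325 36/325 0; 0 0 1]
T4·…·T1 = [-36/325 323/325 -5; 323/325 36/325 5; 0 0 1]
T5·…·T1 = [36/325 -323/325 5; 323/325 36/325 5; 0 0 1]
T6·…·T1 = [36/325 -323/325 10; 323/325 36/325 8; 0 0 1]
det M = 1; M⁻¹ = [36/325 323/325 -2944/325; -323/325 36/325 2942/325; 0 0 1]
M⁻¹ · (634/75, 154/25)ᵀ = (-2, 4/3)ᵀ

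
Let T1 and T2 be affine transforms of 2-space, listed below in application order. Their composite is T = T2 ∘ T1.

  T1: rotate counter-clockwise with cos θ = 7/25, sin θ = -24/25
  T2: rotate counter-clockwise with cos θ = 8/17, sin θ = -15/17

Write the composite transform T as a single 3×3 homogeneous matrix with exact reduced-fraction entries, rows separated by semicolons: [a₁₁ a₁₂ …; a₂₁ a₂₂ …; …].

T = [-304/425 297/425 0; -297/425 -304/425 0; 0 0 1]

T1 = [7/25 24/25 0; -24/25 7/25 0; 0 0 1]
T2·T1 = [-304/425 297/425 0; -297/425 -304/425 0; 0 0 1]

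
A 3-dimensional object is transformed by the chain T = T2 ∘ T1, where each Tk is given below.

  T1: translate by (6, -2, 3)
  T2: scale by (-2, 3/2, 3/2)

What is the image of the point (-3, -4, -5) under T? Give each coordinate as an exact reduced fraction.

T1 translate by (6, -2, 3): (-3, -4, -5) → (3, -6, -2)
T2 scale by (-2, 3/2, 3/2): (3, -6, -2) → (-6, -9, -3)

T(p) = (-6, -9, -3)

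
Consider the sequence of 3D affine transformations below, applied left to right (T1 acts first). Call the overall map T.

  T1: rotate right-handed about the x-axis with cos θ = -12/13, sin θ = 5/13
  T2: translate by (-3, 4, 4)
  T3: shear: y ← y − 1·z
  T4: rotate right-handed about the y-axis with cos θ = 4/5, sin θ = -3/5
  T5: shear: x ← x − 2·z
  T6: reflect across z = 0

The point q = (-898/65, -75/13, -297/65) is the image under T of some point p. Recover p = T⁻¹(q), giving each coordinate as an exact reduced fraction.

T1 = [1 0 0 0; 0 -12/13 -5/13 0; 0 5/13 -12/13 0; 0 0 0 1]
T2·T1 = [1 0 0 -3; 0 -12/13 -5/13 4; 0 5/13 -12/13 4; 0 0 0 1]
T3·…·T1 = [1 0 0 -3; 0 -17/13 7/13 0; 0 5/13 -12/13 4; 0 0 0 1]
T4·…·T1 = [4/5 -3/13 36/65 -24/5; 0 -17/13 7/13 0; 3/5 4/13 -48/65 7/5; 0 0 0 1]
T5·…·T1 = [-2/5 -11/13 132/65 -38/5; 0 -17/13 7/13 0; 3/5 4/13 -48/65 7/5; 0 0 0 1]
T6·…·T1 = [-2/5 -11/13 132/65 -38/5; 0 -17/13 7/13 0; -3/5 -4/13 48/65 -7/5; 0 0 0 1]
det M = -1; M⁻¹ = [4/5 0 -11/5 3; 21/65 -12/13 -14/65 28/13; 51/65 -5/13 -34/65 68/13; 0 0 0 1]
M⁻¹ · (-898/65, -75/13, -297/65)ᵀ = (2, 4, -1)ᵀ

p = (2, 4, -1)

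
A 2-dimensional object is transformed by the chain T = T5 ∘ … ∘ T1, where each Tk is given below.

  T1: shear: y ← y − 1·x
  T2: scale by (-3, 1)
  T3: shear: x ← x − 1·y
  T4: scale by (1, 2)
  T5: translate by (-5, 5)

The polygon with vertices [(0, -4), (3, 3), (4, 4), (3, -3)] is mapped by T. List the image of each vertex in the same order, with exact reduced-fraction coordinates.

image vertices: (-1, -3), (-14, 5), (-17, 5), (-8, -7)

T1 shear: y ← y − 1·x: (0, -4) → (0, -4); (3, 3) → (3, 0); (4, 4) → (4, 0); (3, -3) → (3, -6)
T2 scale by (-3, 1): (0, -4) → (0, -4); (3, 0) → (-9, 0); (4, 0) → (-12, 0); (3, -6) → (-9, -6)
T3 shear: x ← x − 1·y: (0, -4) → (4, -4); (-9, 0) → (-9, 0); (-12, 0) → (-12, 0); (-9, -6) → (-3, -6)
T4 scale by (1, 2): (4, -4) → (4, -8); (-9, 0) → (-9, 0); (-12, 0) → (-12, 0); (-3, -6) → (-3, -12)
T5 translate by (-5, 5): (4, -8) → (-1, -3); (-9, 0) → (-14, 5); (-12, 0) → (-17, 5); (-3, -12) → (-8, -7)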